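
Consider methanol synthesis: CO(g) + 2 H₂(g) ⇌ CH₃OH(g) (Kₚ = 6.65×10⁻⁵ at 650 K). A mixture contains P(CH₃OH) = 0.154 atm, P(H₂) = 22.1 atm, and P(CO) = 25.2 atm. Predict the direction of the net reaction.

in the forward direction

Qₚ = P(CH₃OH) / (P(CO)·P(H₂)²) = (0.154) / ((25.2)·(22.1)²) = 1.25×10⁻⁵
Qₚ = 1.25×10⁻⁵ < Kₚ = 6.65×10⁻⁵, so the forward reaction proceeds.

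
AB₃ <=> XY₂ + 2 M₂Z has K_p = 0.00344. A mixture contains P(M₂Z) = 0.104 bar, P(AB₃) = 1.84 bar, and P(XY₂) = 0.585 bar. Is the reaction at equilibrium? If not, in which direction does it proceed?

neither direction; the system is at equilibrium

Q_p = P(XY₂)·P(M₂Z)² / P(AB₃) = (0.585)·(0.104)² / (1.84) = 0.00344
Q_p = 0.00344 = K_p, so the system is already at equilibrium.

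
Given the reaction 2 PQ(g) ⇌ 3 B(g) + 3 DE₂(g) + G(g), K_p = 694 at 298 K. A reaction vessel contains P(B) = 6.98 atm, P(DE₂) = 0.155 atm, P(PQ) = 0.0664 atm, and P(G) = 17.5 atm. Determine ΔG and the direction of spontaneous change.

ΔG = 4.91 kJ/mol; the forward reaction is non-spontaneous

Q_p = P(B)³·P(DE₂)³·P(G) / P(PQ)² = (6.98)³·(0.155)³·(17.5) / (0.0664)² = 5030
ΔG = RT ln(Q_p/K_p) = (8.314 J mol⁻¹ K⁻¹)(298 K) × ln(5030/694)
   = (2.478 kJ/mol)(1.981) = 4.91 kJ/mol
ΔG > 0, so the forward reaction is non-spontaneous (proceeds in reverse).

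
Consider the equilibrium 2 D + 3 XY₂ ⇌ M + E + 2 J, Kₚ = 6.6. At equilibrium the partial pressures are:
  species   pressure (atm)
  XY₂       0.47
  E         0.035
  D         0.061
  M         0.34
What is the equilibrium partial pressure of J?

At equilibrium, Kₚ = P(M)·P(E)·P(J)² / (P(D)²·P(XY₂)³) = 6.6.
(0.34)·(0.035)·(P(J))² / ((0.061)²·(0.47)³) = 6.6
P(J)² = 0.214 ⇒ P(J) = 0.46 atm

P(J) = 0.46 atm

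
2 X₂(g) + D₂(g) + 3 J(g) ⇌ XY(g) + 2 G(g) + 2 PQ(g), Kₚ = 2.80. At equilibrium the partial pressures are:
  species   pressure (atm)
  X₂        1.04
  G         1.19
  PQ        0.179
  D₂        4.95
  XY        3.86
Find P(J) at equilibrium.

P(J) = 0.227 atm

At equilibrium, Kₚ = P(XY)·P(G)²·P(PQ)² / (P(X₂)²·P(D₂)·P(J)³) = 2.80.
(3.86)·(1.19)²·(0.179)² / ((1.04)²·(4.95)·(P(J))³) = 2.80
P(J)³ = 0.0117 ⇒ P(J) = 0.227 atm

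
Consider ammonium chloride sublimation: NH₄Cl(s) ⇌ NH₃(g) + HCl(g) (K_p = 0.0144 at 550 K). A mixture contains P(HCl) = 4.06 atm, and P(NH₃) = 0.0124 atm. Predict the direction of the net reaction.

(NH₄Cl is a pure solid — omitted from Q_p.)
Q_p = P(NH₃)·P(HCl) = (0.0124)·(4.06) = 0.0503
Q_p = 0.0503 > K_p = 0.0144, so the reverse reaction proceeds.

to the left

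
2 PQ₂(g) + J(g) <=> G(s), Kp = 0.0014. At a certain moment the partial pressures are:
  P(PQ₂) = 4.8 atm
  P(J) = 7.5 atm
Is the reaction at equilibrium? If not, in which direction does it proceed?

(G is a pure solid — omitted from Qp.)
Qp = 1 / (P(PQ₂)²·P(J)) = 1 / ((4.8)²·(7.5)) = 0.0058
Qp = 0.0058 > Kp = 0.0014, so the reverse reaction proceeds.

reverse (toward reactants)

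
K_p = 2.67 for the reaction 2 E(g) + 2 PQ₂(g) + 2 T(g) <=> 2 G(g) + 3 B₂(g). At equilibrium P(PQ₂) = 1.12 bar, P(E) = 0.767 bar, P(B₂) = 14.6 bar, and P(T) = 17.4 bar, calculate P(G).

P(G) = 0.438 bar

At equilibrium, K_p = P(G)²·P(B₂)³ / (P(E)²·P(PQ₂)²·P(T)²) = 2.67.
(P(G))²·(14.6)³ / ((0.767)²·(1.12)²·(17.4)²) = 2.67
P(G)² = 0.192 ⇒ P(G) = 0.438 bar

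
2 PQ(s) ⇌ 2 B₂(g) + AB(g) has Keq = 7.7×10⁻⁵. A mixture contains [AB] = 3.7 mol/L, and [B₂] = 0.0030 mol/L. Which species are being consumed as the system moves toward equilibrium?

(PQ is a pure solid — omitted from Q.)
Q = [B₂]²·[AB] = (0.0030)²·(3.7) = 3.3×10⁻⁵
Q = 3.3×10⁻⁵ < Keq = 7.7×10⁻⁵: net forward reaction.

PQ (reactants)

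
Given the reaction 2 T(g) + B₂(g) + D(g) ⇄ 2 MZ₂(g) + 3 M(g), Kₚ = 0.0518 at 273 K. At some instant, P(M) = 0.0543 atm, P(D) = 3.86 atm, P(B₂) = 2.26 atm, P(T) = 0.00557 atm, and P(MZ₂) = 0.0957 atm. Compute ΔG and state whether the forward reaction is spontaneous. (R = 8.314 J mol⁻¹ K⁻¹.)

Qₚ = P(MZ₂)²·P(M)³ / (P(T)²·P(B₂)·P(D)) = (0.0957)²·(0.0543)³ / ((0.00557)²·(2.26)·(3.86)) = 0.00542
ΔG = RT ln(Qₚ/Kₚ) = (8.314 J mol⁻¹ K⁻¹)(273 K) × ln(0.00542/0.0518)
   = (2.270 kJ/mol)(-2.257) = -5.12 kJ/mol
ΔG < 0, so the forward reaction is spontaneous (proceeds forward).

ΔG = -5.12 kJ/mol; the forward reaction is spontaneous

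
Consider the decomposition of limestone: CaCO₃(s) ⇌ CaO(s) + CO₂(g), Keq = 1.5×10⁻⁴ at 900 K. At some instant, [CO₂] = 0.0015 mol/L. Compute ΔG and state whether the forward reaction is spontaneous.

(CaCO₃, CaO are pure solids — omitted from Q.)
Q = [CO₂] = 0.00150
ΔG = RT ln(Q/Keq) = (8.314 J mol⁻¹ K⁻¹)(900 K) × ln(0.00150/1.5×10⁻⁴)
   = (7.483 kJ/mol)(2.303) = 17.2 kJ/mol
ΔG > 0, so the forward reaction is non-spontaneous (proceeds in reverse).

ΔG = 17.2 kJ/mol; the forward reaction is non-spontaneous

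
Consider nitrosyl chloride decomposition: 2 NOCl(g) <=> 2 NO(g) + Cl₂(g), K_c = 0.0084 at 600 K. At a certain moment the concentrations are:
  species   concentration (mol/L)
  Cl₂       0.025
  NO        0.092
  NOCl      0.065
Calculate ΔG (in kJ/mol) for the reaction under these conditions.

ΔG = 8.91 kJ/mol

Q_c = [NO]²·[Cl₂] / [NOCl]² = (0.092)²·(0.025) / (0.065)² = 0.0501
ΔG = RT ln(Q_c/K_c) = (8.314 J mol⁻¹ K⁻¹)(600 K) × ln(0.0501/0.0084)
   = (4.988 kJ/mol)(1.786) = 8.91 kJ/mol
ΔG > 0, so the forward reaction is non-spontaneous (proceeds in reverse).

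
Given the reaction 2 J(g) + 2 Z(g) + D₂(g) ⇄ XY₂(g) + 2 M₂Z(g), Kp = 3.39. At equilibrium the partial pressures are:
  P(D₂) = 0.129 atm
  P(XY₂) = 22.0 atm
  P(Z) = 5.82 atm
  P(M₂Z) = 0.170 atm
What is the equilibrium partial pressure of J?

At equilibrium, Kp = P(XY₂)·P(M₂Z)² / (P(J)²·P(Z)²·P(D₂)) = 3.39.
(22.0)·(0.170)² / ((P(J))²·(5.82)²·(0.129)) = 3.39
P(J)² = 0.0429 ⇒ P(J) = 0.207 atm

P(J) = 0.207 atm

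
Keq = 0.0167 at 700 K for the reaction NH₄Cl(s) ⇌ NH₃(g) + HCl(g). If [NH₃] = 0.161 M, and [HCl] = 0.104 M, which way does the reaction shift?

neither direction; the system is at equilibrium

(NH₄Cl is a pure solid — omitted from Q.)
Q = [NH₃]·[HCl] = (0.161)·(0.104) = 0.0167
Q = 0.0167 = Keq, so the system is already at equilibrium.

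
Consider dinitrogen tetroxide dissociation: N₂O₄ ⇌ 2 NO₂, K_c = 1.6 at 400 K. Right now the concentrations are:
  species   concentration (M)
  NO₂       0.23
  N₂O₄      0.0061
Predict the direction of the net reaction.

reverse (toward reactants)

Q_c = [NO₂]² / [N₂O₄] = (0.23)² / (0.0061) = 8.7
Q_c = 8.7 > K_c = 1.6, so the reverse reaction proceeds.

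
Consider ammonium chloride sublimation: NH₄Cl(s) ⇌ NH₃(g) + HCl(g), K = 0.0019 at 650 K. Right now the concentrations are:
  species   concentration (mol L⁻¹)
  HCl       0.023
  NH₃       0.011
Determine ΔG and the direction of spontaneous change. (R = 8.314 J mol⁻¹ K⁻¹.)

(NH₄Cl is a pure solid — omitted from Q.)
Q = [NH₃]·[HCl] = (0.011)·(0.023) = 2.53e-4
ΔG = RT ln(Q/K) = (8.314 J mol⁻¹ K⁻¹)(650 K) × ln(2.53e-4/0.0019)
   = (5.404 kJ/mol)(-2.016) = -10.9 kJ/mol
ΔG < 0, so the forward reaction is spontaneous (proceeds forward).

ΔG = -10.9 kJ/mol; the forward reaction is spontaneous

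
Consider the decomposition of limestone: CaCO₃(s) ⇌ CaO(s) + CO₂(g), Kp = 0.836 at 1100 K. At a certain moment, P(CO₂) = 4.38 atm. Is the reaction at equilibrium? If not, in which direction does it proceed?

toward reactants

(CaCO₃, CaO are pure solids — omitted from Qp.)
Qp = P(CO₂) = 4.38
Qp = 4.38 > Kp = 0.836, so the reverse reaction proceeds.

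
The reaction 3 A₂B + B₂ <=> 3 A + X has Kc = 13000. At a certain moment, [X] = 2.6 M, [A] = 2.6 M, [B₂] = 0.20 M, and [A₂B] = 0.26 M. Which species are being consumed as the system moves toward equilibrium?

none (at equilibrium)

Qc = [A]³·[X] / ([A₂B]³·[B₂]) = (2.6)³·(2.6) / ((0.26)³·(0.20)) = 13000
Qc = 13000 = Kc; the system is at equilibrium.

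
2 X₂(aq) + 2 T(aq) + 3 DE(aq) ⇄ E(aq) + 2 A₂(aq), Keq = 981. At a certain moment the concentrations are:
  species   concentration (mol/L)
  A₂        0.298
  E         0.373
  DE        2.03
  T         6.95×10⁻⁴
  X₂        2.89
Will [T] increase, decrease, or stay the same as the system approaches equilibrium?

Q = [E]·[A₂]² / ([X₂]²·[T]²·[DE]³) = (0.373)·(0.298)² / ((2.89)²·(6.95×10⁻⁴)²·(2.03)³) = 981
Q = 981 = Keq; the system is at equilibrium.

stay the same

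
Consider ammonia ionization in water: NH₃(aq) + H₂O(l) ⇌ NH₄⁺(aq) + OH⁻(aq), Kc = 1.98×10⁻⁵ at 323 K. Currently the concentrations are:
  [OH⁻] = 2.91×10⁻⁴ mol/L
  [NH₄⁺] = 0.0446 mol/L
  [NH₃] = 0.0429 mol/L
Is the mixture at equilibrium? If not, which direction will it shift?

(H₂O is a pure liquid — omitted from Qc.)
Qc = [NH₄⁺]·[OH⁻] / [NH₃] = (0.0446)·(2.91×10⁻⁴) / (0.0429) = 3.03×10⁻⁴
Qc = 3.03×10⁻⁴ > Kc = 1.98×10⁻⁵: net reverse reaction.

no; Q > K, reaction proceeds in reverse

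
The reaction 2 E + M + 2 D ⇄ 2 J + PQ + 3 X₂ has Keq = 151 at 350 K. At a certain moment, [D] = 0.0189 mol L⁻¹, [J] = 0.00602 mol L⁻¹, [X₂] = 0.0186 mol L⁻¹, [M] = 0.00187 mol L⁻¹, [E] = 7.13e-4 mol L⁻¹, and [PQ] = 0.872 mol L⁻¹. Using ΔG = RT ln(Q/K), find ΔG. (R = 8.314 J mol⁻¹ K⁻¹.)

Q = [J]²·[PQ]·[X₂]³ / ([E]²·[M]·[D]²) = (0.00602)²·(0.872)·(0.0186)³ / ((7.13e-4)²·(0.00187)·(0.0189)²) = 599
ΔG = RT ln(Q/Keq) = (8.314 J mol⁻¹ K⁻¹)(350 K) × ln(599/151)
   = (2.910 kJ/mol)(1.378) = 4.01 kJ/mol
ΔG > 0, so the forward reaction is non-spontaneous (proceeds in reverse).

ΔG = 4.01 kJ/mol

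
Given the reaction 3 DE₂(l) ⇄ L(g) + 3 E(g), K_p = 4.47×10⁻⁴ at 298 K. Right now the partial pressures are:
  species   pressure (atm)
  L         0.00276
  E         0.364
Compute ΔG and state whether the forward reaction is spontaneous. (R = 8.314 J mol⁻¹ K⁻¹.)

(DE₂ is a pure liquid — omitted from Q_p.)
Q_p = P(L)·P(E)³ = (0.00276)·(0.364)³ = 1.33×10⁻⁴
ΔG = RT ln(Q_p/K_p) = (8.314 J mol⁻¹ K⁻¹)(298 K) × ln(1.33×10⁻⁴/4.47×10⁻⁴)
   = (2.478 kJ/mol)(-1.212) = -3.00 kJ/mol
ΔG < 0, so the forward reaction is spontaneous (proceeds forward).

ΔG = -3.00 kJ/mol; the forward reaction is spontaneous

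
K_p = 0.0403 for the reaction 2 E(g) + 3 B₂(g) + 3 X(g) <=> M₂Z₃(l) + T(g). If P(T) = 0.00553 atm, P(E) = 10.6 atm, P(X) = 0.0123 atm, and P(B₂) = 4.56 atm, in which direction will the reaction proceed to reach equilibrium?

(M₂Z₃ is a pure liquid — omitted from Q_p.)
Q_p = P(T) / (P(E)²·P(B₂)³·P(X)³) = (0.00553) / ((10.6)²·(4.56)³·(0.0123)³) = 0.279
Q_p = 0.279 > K_p = 0.0403, so the reverse reaction proceeds.

in the reverse direction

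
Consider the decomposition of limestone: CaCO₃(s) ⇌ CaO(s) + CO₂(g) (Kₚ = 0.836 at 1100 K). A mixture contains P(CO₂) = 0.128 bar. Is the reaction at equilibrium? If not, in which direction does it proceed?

toward products

(CaCO₃, CaO are pure solids — omitted from Qₚ.)
Qₚ = P(CO₂) = 0.128
Qₚ = 0.128 < Kₚ = 0.836, so the forward reaction proceeds.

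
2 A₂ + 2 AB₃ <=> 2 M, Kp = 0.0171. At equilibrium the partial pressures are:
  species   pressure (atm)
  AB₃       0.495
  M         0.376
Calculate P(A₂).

At equilibrium, Kp = P(M)² / (P(A₂)²·P(AB₃)²) = 0.0171.
(0.376)² / ((P(A₂))²·(0.495)²) = 0.0171
P(A₂)² = 33.7 ⇒ P(A₂) = 5.81 atm

P(A₂) = 5.81 atm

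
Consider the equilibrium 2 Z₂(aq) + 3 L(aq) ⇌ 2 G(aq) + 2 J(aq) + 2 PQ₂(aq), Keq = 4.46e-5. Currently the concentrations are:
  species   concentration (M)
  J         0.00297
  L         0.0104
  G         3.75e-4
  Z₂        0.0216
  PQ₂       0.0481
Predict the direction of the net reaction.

Q = [G]²·[J]²·[PQ₂]² / ([Z₂]²·[L]³) = (3.75e-4)²·(0.00297)²·(0.0481)² / ((0.0216)²·(0.0104)³) = 5.47e-6
Q = 5.47e-6 < Keq = 4.46e-5, so the forward reaction proceeds.

forward (toward products)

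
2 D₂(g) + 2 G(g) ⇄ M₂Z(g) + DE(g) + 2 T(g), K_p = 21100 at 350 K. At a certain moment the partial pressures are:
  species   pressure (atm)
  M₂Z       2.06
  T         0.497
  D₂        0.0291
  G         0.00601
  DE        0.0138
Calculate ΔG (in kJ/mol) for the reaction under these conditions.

ΔG = 6.95 kJ/mol

Q_p = P(M₂Z)·P(DE)·P(T)² / (P(D₂)²·P(G)²) = (2.06)·(0.0138)·(0.497)² / ((0.0291)²·(0.00601)²) = 2.30×10⁵
ΔG = RT ln(Q_p/K_p) = (8.314 J mol⁻¹ K⁻¹)(350 K) × ln(2.30×10⁵/21100)
   = (2.910 kJ/mol)(2.389) = 6.95 kJ/mol
ΔG > 0, so the forward reaction is non-spontaneous (proceeds in reverse).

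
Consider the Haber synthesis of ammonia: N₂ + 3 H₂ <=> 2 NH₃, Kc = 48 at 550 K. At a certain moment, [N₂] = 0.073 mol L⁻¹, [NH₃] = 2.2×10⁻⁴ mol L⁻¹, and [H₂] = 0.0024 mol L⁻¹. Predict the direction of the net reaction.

no net change (already at equilibrium)

Qc = [NH₃]² / ([N₂]·[H₂]³) = (2.2×10⁻⁴)² / ((0.073)·(0.0024)³) = 48
Qc = 48 = Kc, so the system is already at equilibrium.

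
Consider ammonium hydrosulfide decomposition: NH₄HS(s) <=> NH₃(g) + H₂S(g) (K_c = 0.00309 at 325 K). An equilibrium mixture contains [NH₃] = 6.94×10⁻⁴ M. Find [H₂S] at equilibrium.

[H₂S] = 4.45 M

(NH₄HS is a pure solid — omitted from K_c.)
At equilibrium, K_c = [NH₃]·[H₂S] = 0.00309.
(6.94×10⁻⁴)·([H₂S]) = 0.00309
[H₂S] = 4.45 M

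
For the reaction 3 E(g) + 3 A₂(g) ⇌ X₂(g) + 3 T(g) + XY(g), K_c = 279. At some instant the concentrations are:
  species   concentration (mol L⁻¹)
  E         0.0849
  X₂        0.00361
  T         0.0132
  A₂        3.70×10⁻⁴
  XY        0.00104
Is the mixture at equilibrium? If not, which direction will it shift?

yes, at equilibrium

Q_c = [X₂]·[T]³·[XY] / ([E]³·[A₂]³) = (0.00361)·(0.0132)³·(0.00104) / ((0.0849)³·(3.70×10⁻⁴)³) = 279
Q_c = 279 = K_c; the system is at equilibrium.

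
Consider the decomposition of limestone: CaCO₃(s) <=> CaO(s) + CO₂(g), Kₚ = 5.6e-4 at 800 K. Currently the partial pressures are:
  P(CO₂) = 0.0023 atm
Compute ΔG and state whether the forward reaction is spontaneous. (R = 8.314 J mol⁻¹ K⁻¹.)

ΔG = 9.40 kJ/mol; the forward reaction is non-spontaneous

(CaCO₃, CaO are pure solids — omitted from Qₚ.)
Qₚ = P(CO₂) = 0.00230
ΔG = RT ln(Qₚ/Kₚ) = (8.314 J mol⁻¹ K⁻¹)(800 K) × ln(0.00230/5.6e-4)
   = (6.651 kJ/mol)(1.413) = 9.40 kJ/mol
ΔG > 0, so the forward reaction is non-spontaneous (proceeds in reverse).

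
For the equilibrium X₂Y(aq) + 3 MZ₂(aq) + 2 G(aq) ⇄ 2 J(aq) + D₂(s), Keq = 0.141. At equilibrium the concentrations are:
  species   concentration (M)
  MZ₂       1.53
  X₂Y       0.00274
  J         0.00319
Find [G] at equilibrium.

(D₂ is a pure solid — omitted from Keq.)
At equilibrium, Keq = [J]² / ([X₂Y]·[MZ₂]³·[G]²) = 0.141.
(0.00319)² / ((0.00274)·(1.53)³·([G])²) = 0.141
[G]² = 0.00735 ⇒ [G] = 0.0858 M

[G] = 0.0858 M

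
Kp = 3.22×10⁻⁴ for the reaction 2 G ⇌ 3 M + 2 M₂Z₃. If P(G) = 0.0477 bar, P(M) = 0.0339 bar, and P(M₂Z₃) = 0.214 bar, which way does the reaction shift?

Qp = P(M)³·P(M₂Z₃)² / P(G)² = (0.0339)³·(0.214)² / (0.0477)² = 7.84×10⁻⁴
Qp = 7.84×10⁻⁴ > Kp = 3.22×10⁻⁴, so the reverse reaction proceeds.

in the reverse direction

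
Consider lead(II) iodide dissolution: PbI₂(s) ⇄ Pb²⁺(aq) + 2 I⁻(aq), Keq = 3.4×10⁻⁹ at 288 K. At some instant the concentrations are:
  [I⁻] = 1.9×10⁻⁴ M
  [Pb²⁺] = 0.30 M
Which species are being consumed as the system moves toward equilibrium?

(PbI₂ is a pure solid — omitted from Q.)
Q = [Pb²⁺]·[I⁻]² = (0.30)·(1.9×10⁻⁴)² = 1.1×10⁻⁸
Q = 1.1×10⁻⁸ > Keq = 3.4×10⁻⁹: net reverse reaction.

Pb²⁺, I⁻ (products)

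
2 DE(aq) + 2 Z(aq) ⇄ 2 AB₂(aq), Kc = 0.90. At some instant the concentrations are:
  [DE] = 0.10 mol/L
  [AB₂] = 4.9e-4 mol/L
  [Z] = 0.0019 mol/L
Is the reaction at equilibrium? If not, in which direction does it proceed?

Qc = [AB₂]² / ([DE]²·[Z]²) = (4.9e-4)² / ((0.10)²·(0.0019)²) = 6.7
Qc = 6.7 > Kc = 0.90, so the reverse reaction proceeds.

toward reactants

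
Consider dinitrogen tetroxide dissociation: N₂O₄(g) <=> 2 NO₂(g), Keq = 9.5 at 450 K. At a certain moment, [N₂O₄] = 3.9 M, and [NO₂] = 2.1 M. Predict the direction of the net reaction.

Q = [NO₂]² / [N₂O₄] = (2.1)² / (3.9) = 1.1
Q = 1.1 < Keq = 9.5, so the forward reaction proceeds.

in the forward direction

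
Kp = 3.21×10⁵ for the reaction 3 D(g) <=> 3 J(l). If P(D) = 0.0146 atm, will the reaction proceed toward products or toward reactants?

(J is a pure liquid — omitted from Qp.)
Qp = 1 / P(D)³ = 1 / (0.0146)³ = 3.21×10⁵
Qp = 3.21×10⁵ = Kp, so the system is already at equilibrium.

no net change (already at equilibrium)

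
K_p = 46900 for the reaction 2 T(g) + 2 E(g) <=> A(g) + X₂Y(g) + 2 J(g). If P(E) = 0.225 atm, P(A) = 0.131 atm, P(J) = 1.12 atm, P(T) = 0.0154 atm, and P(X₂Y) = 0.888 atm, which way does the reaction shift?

Q_p = P(A)·P(X₂Y)·P(J)² / (P(T)²·P(E)²) = (0.131)·(0.888)·(1.12)² / ((0.0154)²·(0.225)²) = 12200
Q_p = 12200 < K_p = 46900, so the forward reaction proceeds.

forward (toward products)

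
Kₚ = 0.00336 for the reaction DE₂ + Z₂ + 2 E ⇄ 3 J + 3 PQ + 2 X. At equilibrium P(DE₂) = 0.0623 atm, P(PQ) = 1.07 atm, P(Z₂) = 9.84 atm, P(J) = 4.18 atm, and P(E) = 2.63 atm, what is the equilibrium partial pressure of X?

At equilibrium, Kₚ = P(J)³·P(PQ)³·P(X)² / (P(DE₂)·P(Z₂)·P(E)²) = 0.00336.
(4.18)³·(1.07)³·(P(X))² / ((0.0623)·(9.84)·(2.63)²) = 0.00336
P(X)² = 1.59e-4 ⇒ P(X) = 0.0126 atm

P(X) = 0.0126 atm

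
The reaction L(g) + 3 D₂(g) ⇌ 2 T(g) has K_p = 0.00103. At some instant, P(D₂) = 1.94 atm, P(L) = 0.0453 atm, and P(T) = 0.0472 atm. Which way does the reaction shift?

to the left

Q_p = P(T)² / (P(L)·P(D₂)³) = (0.0472)² / ((0.0453)·(1.94)³) = 0.00674
Q_p = 0.00674 > K_p = 0.00103, so the reverse reaction proceeds.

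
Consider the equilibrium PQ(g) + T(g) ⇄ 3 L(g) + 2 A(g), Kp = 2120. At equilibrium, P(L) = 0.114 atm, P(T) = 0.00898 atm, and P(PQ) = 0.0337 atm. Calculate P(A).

P(A) = 20.8 atm

At equilibrium, Kp = P(L)³·P(A)² / (P(PQ)·P(T)) = 2120.
(0.114)³·(P(A))² / ((0.0337)·(0.00898)) = 2120
P(A)² = 433 ⇒ P(A) = 20.8 atm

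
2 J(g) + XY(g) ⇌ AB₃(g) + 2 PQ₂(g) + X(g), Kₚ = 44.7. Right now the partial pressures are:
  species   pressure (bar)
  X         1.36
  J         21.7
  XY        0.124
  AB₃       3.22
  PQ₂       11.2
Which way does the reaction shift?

to the right

Qₚ = P(AB₃)·P(PQ₂)²·P(X) / (P(J)²·P(XY)) = (3.22)·(11.2)²·(1.36) / ((21.7)²·(0.124)) = 9.41
Qₚ = 9.41 < Kₚ = 44.7, so the forward reaction proceeds.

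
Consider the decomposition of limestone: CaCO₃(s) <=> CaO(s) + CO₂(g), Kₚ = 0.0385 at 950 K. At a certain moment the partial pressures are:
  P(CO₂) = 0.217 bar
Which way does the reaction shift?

(CaCO₃, CaO are pure solids — omitted from Qₚ.)
Qₚ = P(CO₂) = 0.217
Qₚ = 0.217 > Kₚ = 0.0385, so the reverse reaction proceeds.

to the left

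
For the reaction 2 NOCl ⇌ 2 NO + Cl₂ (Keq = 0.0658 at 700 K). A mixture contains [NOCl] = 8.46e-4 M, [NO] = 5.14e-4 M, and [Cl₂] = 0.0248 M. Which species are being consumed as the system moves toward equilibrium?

Q = [NO]²·[Cl₂] / [NOCl]² = (5.14e-4)²·(0.0248) / (8.46e-4)² = 0.00915
Q = 0.00915 < Keq = 0.0658: net forward reaction.

NOCl (reactants)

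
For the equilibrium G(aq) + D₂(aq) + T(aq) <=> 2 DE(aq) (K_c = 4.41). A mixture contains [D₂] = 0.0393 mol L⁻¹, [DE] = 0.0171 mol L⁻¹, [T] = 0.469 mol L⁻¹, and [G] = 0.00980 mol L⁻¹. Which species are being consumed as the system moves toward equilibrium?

Q_c = [DE]² / ([G]·[D₂]·[T]) = (0.0171)² / ((0.00980)·(0.0393)·(0.469)) = 1.62
Q_c = 1.62 < K_c = 4.41: net forward reaction.

G, D₂, T (reactants)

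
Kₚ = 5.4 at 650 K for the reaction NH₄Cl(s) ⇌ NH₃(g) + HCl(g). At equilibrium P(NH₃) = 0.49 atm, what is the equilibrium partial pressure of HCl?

P(HCl) = 11 atm

(NH₄Cl is a pure solid — omitted from Kₚ.)
At equilibrium, Kₚ = P(NH₃)·P(HCl) = 5.4.
(0.49)·(P(HCl)) = 5.4
P(HCl) = 11.0 = 11 atm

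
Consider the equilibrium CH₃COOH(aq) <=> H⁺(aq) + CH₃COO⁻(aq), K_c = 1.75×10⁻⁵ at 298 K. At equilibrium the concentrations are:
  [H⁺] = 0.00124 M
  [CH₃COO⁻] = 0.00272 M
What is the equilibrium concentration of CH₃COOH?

At equilibrium, K_c = [H⁺]·[CH₃COO⁻] / [CH₃COOH] = 1.75×10⁻⁵.
(0.00124)·(0.00272) / ([CH₃COOH]) = 1.75×10⁻⁵
[CH₃COOH] = 0.193 M

[CH₃COOH] = 0.193 M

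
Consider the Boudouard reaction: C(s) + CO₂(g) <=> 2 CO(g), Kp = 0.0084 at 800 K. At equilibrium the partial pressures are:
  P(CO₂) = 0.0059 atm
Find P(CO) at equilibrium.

(C is a pure solid — omitted from Kp.)
At equilibrium, Kp = P(CO)² / P(CO₂) = 0.0084.
(P(CO))² / (0.0059) = 0.0084
P(CO)² = 4.96×10⁻⁵ ⇒ P(CO) = 0.0070 atm

P(CO) = 0.0070 atm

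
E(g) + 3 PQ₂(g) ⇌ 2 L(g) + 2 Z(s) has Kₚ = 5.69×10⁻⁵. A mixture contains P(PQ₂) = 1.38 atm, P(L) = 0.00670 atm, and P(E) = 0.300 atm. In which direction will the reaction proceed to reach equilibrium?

neither direction; the system is at equilibrium

(Z is a pure solid — omitted from Qₚ.)
Qₚ = P(L)² / (P(E)·P(PQ₂)³) = (0.00670)² / ((0.300)·(1.38)³) = 5.69×10⁻⁵
Qₚ = 5.69×10⁻⁵ = Kₚ, so the system is already at equilibrium.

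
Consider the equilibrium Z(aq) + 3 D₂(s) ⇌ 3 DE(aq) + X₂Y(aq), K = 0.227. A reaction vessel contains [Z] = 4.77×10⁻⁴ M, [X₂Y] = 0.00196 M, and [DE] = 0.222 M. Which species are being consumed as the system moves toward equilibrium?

Z, D₂ (reactants)

(D₂ is a pure solid — omitted from Q.)
Q = [DE]³·[X₂Y] / [Z] = (0.222)³·(0.00196) / (4.77×10⁻⁴) = 0.0450
Q = 0.0450 < K = 0.227: net forward reaction.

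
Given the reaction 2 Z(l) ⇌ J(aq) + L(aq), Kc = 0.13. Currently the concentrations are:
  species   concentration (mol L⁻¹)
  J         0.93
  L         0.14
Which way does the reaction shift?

(Z is a pure liquid — omitted from Qc.)
Qc = [J]·[L] = (0.93)·(0.14) = 0.13
Qc = 0.13 = Kc, so the system is already at equilibrium.

neither direction; the system is at equilibrium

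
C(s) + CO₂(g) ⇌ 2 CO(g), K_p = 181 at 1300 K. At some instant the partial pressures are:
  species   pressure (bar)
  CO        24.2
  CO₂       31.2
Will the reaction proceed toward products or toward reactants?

toward products

(C is a pure solid — omitted from Q_p.)
Q_p = P(CO)² / P(CO₂) = (24.2)² / (31.2) = 18.8
Q_p = 18.8 < K_p = 181, so the forward reaction proceeds.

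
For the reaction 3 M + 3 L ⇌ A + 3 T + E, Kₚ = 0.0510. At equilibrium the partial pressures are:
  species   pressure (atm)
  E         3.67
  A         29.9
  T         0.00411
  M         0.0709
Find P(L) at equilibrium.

P(L) = 0.748 atm

At equilibrium, Kₚ = P(A)·P(T)³·P(E) / (P(M)³·P(L)³) = 0.0510.
(29.9)·(0.00411)³·(3.67) / ((0.0709)³·(P(L))³) = 0.0510
P(L)³ = 0.419 ⇒ P(L) = 0.748 atm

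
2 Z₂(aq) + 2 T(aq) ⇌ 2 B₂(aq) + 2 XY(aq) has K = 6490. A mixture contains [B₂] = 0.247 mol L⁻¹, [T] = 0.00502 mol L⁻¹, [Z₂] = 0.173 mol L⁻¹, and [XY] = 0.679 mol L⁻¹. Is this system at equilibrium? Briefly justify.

Q = [B₂]²·[XY]² / ([Z₂]²·[T]²) = (0.247)²·(0.679)² / ((0.173)²·(0.00502)²) = 37300
Q = 37300 > K = 6490: net reverse reaction.

no; Q > K, reaction proceeds in reverse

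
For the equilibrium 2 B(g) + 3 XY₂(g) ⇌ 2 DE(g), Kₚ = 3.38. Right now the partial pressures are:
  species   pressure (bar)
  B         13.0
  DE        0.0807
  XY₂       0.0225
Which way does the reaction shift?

Qₚ = P(DE)² / (P(B)²·P(XY₂)³) = (0.0807)² / ((13.0)²·(0.0225)³) = 3.38
Qₚ = 3.38 = Kₚ, so the system is already at equilibrium.

at equilibrium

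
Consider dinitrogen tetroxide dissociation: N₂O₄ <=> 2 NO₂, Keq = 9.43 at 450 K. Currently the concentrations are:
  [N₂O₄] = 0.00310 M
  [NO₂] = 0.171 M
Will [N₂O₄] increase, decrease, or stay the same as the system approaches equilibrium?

Q = [NO₂]² / [N₂O₄] = (0.171)² / (0.00310) = 9.43
Q = 9.43 = Keq; the system is at equilibrium.

stay the same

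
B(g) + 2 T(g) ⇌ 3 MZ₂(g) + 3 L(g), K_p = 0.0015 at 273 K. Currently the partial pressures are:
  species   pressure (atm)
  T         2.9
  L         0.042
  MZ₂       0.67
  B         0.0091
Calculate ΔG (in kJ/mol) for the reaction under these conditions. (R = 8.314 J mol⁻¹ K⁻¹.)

Q_p = P(MZ₂)³·P(L)³ / (P(B)·P(T)²) = (0.67)³·(0.042)³ / ((0.0091)·(2.9)²) = 2.91×10⁻⁴
ΔG = RT ln(Q_p/K_p) = (8.314 J mol⁻¹ K⁻¹)(273 K) × ln(2.91×10⁻⁴/0.0015)
   = (2.270 kJ/mol)(-1.640) = -3.72 kJ/mol
ΔG < 0, so the forward reaction is spontaneous (proceeds forward).

ΔG = -3.72 kJ/mol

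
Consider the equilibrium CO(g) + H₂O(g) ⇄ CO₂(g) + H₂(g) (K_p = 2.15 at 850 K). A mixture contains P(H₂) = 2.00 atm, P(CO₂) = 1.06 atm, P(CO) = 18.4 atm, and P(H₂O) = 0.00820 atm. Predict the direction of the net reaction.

reverse (toward reactants)

Q_p = P(CO₂)·P(H₂) / (P(CO)·P(H₂O)) = (1.06)·(2.00) / ((18.4)·(0.00820)) = 14.1
Q_p = 14.1 > K_p = 2.15, so the reverse reaction proceeds.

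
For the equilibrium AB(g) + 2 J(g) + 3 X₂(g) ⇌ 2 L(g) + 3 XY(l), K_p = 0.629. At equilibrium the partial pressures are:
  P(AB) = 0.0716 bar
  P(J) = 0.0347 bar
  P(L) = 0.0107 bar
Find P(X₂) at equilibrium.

P(X₂) = 1.28 bar

(XY is a pure liquid — omitted from K_p.)
At equilibrium, K_p = P(L)² / (P(AB)·P(J)²·P(X₂)³) = 0.629.
(0.0107)² / ((0.0716)·(0.0347)²·(P(X₂))³) = 0.629
P(X₂)³ = 2.11 ⇒ P(X₂) = 1.28 bar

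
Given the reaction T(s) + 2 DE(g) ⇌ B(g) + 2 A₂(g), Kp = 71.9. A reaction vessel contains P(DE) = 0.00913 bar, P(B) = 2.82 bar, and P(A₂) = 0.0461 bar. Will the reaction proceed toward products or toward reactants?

(T is a pure solid — omitted from Qp.)
Qp = P(B)·P(A₂)² / P(DE)² = (2.82)·(0.0461)² / (0.00913)² = 71.9
Qp = 71.9 = Kp, so the system is already at equilibrium.

at equilibrium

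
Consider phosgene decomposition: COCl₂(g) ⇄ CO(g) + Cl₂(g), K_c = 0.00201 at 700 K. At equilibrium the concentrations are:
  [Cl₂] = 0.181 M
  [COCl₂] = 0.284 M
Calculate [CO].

At equilibrium, K_c = [CO]·[Cl₂] / [COCl₂] = 0.00201.
([CO])·(0.181) / (0.284) = 0.00201
[CO] = 0.00315 M

[CO] = 0.00315 M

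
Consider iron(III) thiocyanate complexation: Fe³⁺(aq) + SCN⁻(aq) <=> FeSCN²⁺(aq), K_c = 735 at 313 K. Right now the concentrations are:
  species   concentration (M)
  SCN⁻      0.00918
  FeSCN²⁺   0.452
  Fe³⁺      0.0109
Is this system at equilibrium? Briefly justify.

Q_c = [FeSCN²⁺] / ([Fe³⁺]·[SCN⁻]) = (0.452) / ((0.0109)·(0.00918)) = 4520
Q_c = 4520 > K_c = 735: net reverse reaction.

no; Q > K, reaction proceeds in reverse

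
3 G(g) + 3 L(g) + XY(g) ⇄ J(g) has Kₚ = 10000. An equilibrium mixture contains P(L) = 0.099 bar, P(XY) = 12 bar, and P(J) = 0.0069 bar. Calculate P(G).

P(G) = 0.039 bar

At equilibrium, Kₚ = P(J) / (P(G)³·P(L)³·P(XY)) = 10000.
(0.0069) / ((P(G))³·(0.099)³·(12)) = 10000
P(G)³ = 5.93×10⁻⁵ ⇒ P(G) = 0.039 bar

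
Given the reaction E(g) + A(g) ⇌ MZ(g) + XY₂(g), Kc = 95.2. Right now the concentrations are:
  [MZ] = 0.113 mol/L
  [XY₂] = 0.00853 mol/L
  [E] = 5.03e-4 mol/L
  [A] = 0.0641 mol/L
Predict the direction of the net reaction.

to the right

Qc = [MZ]·[XY₂] / ([E]·[A]) = (0.113)·(0.00853) / ((5.03e-4)·(0.0641)) = 29.9
Qc = 29.9 < Kc = 95.2, so the forward reaction proceeds.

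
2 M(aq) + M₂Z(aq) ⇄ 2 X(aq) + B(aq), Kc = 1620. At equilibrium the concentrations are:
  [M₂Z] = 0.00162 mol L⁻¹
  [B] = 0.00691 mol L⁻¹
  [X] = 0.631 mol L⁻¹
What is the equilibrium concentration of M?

At equilibrium, Kc = [X]²·[B] / ([M]²·[M₂Z]) = 1620.
(0.631)²·(0.00691) / (([M])²·(0.00162)) = 1620
[M]² = 0.00105 ⇒ [M] = 0.0324 mol L⁻¹

[M] = 0.0324 mol L⁻¹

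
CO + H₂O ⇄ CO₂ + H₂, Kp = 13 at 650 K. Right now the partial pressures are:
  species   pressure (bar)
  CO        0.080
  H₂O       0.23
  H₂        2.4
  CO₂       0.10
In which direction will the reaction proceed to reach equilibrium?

Qp = P(CO₂)·P(H₂) / (P(CO)·P(H₂O)) = (0.10)·(2.4) / ((0.080)·(0.23)) = 13
Qp = 13 = Kp, so the system is already at equilibrium.

no net change (already at equilibrium)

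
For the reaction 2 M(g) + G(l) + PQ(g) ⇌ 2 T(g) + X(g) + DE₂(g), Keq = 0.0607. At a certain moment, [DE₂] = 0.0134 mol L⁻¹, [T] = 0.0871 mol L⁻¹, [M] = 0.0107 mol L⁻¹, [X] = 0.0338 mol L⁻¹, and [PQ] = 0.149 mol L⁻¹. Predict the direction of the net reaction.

(G is a pure liquid — omitted from Q.)
Q = [T]²·[X]·[DE₂] / ([M]²·[PQ]) = (0.0871)²·(0.0338)·(0.0134) / ((0.0107)²·(0.149)) = 0.201
Q = 0.201 > Keq = 0.0607, so the reverse reaction proceeds.

to the left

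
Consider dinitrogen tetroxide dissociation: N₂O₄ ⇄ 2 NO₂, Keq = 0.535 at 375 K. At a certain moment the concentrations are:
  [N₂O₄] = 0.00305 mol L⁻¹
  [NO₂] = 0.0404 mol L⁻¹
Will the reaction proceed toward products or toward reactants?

Q = [NO₂]² / [N₂O₄] = (0.0404)² / (0.00305) = 0.535
Q = 0.535 = Keq, so the system is already at equilibrium.

no net change (already at equilibrium)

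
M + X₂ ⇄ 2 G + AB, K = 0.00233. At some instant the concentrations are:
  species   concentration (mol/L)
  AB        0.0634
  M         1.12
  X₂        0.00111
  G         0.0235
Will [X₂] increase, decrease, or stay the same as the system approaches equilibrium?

Q = [G]²·[AB] / ([M]·[X₂]) = (0.0235)²·(0.0634) / ((1.12)·(0.00111)) = 0.0282
Q = 0.0282 > K = 0.00233: net reverse reaction.
X₂ is a reactant, so it increases.

increase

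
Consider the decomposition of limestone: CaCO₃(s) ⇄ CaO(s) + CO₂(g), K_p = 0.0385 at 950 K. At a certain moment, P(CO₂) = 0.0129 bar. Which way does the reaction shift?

(CaCO₃, CaO are pure solids — omitted from Q_p.)
Q_p = P(CO₂) = 0.0129
Q_p = 0.0129 < K_p = 0.0385, so the forward reaction proceeds.

in the forward direction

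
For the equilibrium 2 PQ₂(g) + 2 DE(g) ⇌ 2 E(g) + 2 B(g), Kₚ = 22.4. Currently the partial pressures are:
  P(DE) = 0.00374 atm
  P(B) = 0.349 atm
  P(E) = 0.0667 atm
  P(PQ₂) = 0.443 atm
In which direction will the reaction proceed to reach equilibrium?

Qₚ = P(E)²·P(B)² / (P(PQ₂)²·P(DE)²) = (0.0667)²·(0.349)² / ((0.443)²·(0.00374)²) = 197
Qₚ = 197 > Kₚ = 22.4, so the reverse reaction proceeds.

to the left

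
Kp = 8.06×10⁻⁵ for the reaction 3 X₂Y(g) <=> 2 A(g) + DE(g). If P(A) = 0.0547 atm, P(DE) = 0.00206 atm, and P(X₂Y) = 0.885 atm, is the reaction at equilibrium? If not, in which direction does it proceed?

Qp = P(A)²·P(DE) / P(X₂Y)³ = (0.0547)²·(0.00206) / (0.885)³ = 8.89×10⁻⁶
Qp = 8.89×10⁻⁶ < Kp = 8.06×10⁻⁵, so the forward reaction proceeds.

toward products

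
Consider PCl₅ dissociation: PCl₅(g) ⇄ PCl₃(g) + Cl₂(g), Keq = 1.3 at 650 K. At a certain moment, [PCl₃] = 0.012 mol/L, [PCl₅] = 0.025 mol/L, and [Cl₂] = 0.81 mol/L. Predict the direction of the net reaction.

Q = [PCl₃]·[Cl₂] / [PCl₅] = (0.012)·(0.81) / (0.025) = 0.39
Q = 0.39 < Keq = 1.3, so the forward reaction proceeds.

in the forward direction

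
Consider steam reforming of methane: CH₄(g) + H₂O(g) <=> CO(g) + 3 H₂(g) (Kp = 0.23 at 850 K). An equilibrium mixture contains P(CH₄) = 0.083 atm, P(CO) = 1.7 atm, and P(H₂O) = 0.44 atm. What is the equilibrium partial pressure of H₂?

P(H₂) = 0.17 atm

At equilibrium, Kp = P(CO)·P(H₂)³ / (P(CH₄)·P(H₂O)) = 0.23.
(1.7)·(P(H₂))³ / ((0.083)·(0.44)) = 0.23
P(H₂)³ = 0.00494 ⇒ P(H₂) = 0.17 atm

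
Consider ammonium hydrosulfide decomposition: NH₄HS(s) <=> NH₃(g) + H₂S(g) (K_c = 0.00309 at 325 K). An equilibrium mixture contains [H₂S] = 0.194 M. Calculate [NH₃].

[NH₃] = 0.0159 M

(NH₄HS is a pure solid — omitted from K_c.)
At equilibrium, K_c = [NH₃]·[H₂S] = 0.00309.
([NH₃])·(0.194) = 0.00309
[NH₃] = 0.0159 M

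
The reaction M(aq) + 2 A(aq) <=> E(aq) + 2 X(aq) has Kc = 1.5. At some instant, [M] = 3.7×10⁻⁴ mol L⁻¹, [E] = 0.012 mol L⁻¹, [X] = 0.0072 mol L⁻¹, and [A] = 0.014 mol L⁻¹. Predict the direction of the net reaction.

in the reverse direction

Qc = [E]·[X]² / ([M]·[A]²) = (0.012)·(0.0072)² / ((3.7×10⁻⁴)·(0.014)²) = 8.6
Qc = 8.6 > Kc = 1.5, so the reverse reaction proceeds.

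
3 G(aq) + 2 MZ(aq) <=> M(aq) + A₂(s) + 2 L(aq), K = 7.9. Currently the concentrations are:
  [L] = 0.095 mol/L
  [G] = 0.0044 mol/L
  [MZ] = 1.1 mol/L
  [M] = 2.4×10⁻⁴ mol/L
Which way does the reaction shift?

(A₂ is a pure solid — omitted from Q.)
Q = [M]·[L]² / ([G]³·[MZ]²) = (2.4×10⁻⁴)·(0.095)² / ((0.0044)³·(1.1)²) = 21
Q = 21 > K = 7.9, so the reverse reaction proceeds.

toward reactants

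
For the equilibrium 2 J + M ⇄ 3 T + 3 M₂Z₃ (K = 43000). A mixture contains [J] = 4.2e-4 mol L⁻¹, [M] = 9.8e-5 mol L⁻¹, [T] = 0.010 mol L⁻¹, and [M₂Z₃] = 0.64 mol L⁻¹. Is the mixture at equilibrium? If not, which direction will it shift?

no; Q < K, reaction proceeds forward

Q = [T]³·[M₂Z₃]³ / ([J]²·[M]) = (0.010)³·(0.64)³ / ((4.2e-4)²·(9.8e-5)) = 15000
Q = 15000 < K = 43000: net forward reaction.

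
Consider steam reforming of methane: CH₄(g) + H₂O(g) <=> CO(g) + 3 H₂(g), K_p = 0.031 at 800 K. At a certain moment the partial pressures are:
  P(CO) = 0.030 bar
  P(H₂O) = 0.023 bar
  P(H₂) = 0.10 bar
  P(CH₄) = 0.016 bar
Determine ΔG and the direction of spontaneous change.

Q_p = P(CO)·P(H₂)³ / (P(CH₄)·P(H₂O)) = (0.030)·(0.10)³ / ((0.016)·(0.023)) = 0.0815
ΔG = RT ln(Q_p/K_p) = (8.314 J mol⁻¹ K⁻¹)(800 K) × ln(0.0815/0.031)
   = (6.651 kJ/mol)(0.9666) = 6.43 kJ/mol
ΔG > 0, so the forward reaction is non-spontaneous (proceeds in reverse).

ΔG = 6.43 kJ/mol; the forward reaction is non-spontaneous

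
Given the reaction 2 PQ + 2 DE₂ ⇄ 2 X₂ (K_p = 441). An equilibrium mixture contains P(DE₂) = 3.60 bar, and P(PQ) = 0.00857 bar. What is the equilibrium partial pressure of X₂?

P(X₂) = 0.648 bar

At equilibrium, K_p = P(X₂)² / (P(PQ)²·P(DE₂)²) = 441.
(P(X₂))² / ((0.00857)²·(3.60)²) = 441
P(X₂)² = 0.420 ⇒ P(X₂) = 0.648 bar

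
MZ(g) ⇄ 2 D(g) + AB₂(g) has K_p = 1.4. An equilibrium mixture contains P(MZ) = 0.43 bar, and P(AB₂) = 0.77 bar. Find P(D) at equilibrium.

P(D) = 0.88 bar

At equilibrium, K_p = P(D)²·P(AB₂) / P(MZ) = 1.4.
(P(D))²·(0.77) / (0.43) = 1.4
P(D)² = 0.782 ⇒ P(D) = 0.88 bar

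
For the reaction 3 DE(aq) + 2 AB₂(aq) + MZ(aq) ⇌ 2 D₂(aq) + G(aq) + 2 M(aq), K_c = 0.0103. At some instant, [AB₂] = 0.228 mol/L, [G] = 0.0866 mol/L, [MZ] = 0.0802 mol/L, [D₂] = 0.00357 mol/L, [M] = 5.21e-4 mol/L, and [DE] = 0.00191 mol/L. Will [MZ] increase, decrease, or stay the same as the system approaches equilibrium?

Q_c = [D₂]²·[G]·[M]² / ([DE]³·[AB₂]²·[MZ]) = (0.00357)²·(0.0866)·(5.21e-4)² / ((0.00191)³·(0.228)²·(0.0802)) = 0.0103
Q_c = 0.0103 = K_c; the system is at equilibrium.

stay the same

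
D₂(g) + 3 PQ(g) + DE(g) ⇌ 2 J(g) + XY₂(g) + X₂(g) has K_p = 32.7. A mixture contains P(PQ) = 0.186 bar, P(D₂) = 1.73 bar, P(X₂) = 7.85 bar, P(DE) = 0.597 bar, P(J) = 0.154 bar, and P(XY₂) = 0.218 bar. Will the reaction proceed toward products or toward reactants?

in the forward direction

Q_p = P(J)²·P(XY₂)·P(X₂) / (P(D₂)·P(PQ)³·P(DE)) = (0.154)²·(0.218)·(7.85) / ((1.73)·(0.186)³·(0.597)) = 6.11
Q_p = 6.11 < K_p = 32.7, so the forward reaction proceeds.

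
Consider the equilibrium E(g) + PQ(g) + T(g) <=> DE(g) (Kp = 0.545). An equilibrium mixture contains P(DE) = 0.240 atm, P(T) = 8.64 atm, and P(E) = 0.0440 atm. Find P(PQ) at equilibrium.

P(PQ) = 1.16 atm

At equilibrium, Kp = P(DE) / (P(E)·P(PQ)·P(T)) = 0.545.
(0.240) / ((0.0440)·(P(PQ))·(8.64)) = 0.545
P(PQ) = 1.16 atm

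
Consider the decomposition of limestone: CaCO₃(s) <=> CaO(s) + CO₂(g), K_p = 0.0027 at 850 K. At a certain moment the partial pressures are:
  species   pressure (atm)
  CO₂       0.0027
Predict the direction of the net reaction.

(CaCO₃, CaO are pure solids — omitted from Q_p.)
Q_p = P(CO₂) = 0.0027
Q_p = 0.0027 = K_p, so the system is already at equilibrium.

no net change (already at equilibrium)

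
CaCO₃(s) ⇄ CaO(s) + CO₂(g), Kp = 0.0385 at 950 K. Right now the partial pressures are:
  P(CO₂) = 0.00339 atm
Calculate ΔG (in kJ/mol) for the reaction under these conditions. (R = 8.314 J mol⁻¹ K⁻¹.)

(CaCO₃, CaO are pure solids — omitted from Qp.)
Qp = P(CO₂) = 0.00339
ΔG = RT ln(Qp/Kp) = (8.314 J mol⁻¹ K⁻¹)(950 K) × ln(0.00339/0.0385)
   = (7.898 kJ/mol)(-2.430) = -19.2 kJ/mol
ΔG < 0, so the forward reaction is spontaneous (proceeds forward).

ΔG = -19.2 kJ/mol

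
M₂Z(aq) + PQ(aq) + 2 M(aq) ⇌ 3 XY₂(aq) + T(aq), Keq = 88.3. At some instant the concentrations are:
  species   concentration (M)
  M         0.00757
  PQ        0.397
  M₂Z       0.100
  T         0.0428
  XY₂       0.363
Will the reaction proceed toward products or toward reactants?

Q = [XY₂]³·[T] / ([M₂Z]·[PQ]·[M]²) = (0.363)³·(0.0428) / ((0.100)·(0.397)·(0.00757)²) = 900
Q = 900 > Keq = 88.3, so the reverse reaction proceeds.

reverse (toward reactants)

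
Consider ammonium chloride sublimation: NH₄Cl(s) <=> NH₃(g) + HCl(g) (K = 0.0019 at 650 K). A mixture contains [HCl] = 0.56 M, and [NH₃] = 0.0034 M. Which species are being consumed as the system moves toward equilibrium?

none (at equilibrium)

(NH₄Cl is a pure solid — omitted from Q.)
Q = [NH₃]·[HCl] = (0.0034)·(0.56) = 0.0019
Q = 0.0019 = K; the system is at equilibrium.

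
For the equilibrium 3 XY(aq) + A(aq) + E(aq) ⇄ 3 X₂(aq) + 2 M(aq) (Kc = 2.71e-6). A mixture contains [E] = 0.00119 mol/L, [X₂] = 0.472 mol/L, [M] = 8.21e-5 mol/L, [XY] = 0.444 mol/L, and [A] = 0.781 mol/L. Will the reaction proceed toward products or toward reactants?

Qc = [X₂]³·[M]² / ([XY]³·[A]·[E]) = (0.472)³·(8.21e-5)² / ((0.444)³·(0.781)·(0.00119)) = 8.71e-6
Qc = 8.71e-6 > Kc = 2.71e-6, so the reverse reaction proceeds.

reverse (toward reactants)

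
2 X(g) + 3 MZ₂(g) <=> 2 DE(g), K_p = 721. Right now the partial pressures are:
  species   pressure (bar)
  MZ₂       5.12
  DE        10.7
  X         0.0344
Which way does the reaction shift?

neither direction; the system is at equilibrium

Q_p = P(DE)² / (P(X)²·P(MZ₂)³) = (10.7)² / ((0.0344)²·(5.12)³) = 721
Q_p = 721 = K_p, so the system is already at equilibrium.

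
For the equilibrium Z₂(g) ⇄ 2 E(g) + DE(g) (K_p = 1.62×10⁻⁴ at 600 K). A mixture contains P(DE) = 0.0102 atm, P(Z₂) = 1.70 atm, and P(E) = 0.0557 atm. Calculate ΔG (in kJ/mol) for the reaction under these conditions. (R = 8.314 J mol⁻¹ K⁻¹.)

ΔG = -10.8 kJ/mol

Q_p = P(E)²·P(DE) / P(Z₂) = (0.0557)²·(0.0102) / (1.70) = 1.86×10⁻⁵
ΔG = RT ln(Q_p/K_p) = (8.314 J mol⁻¹ K⁻¹)(600 K) × ln(1.86×10⁻⁵/1.62×10⁻⁴)
   = (4.988 kJ/mol)(-2.164) = -10.8 kJ/mol
ΔG < 0, so the forward reaction is spontaneous (proceeds forward).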